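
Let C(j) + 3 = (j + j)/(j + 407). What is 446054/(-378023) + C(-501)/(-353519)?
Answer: -7411498597502/6281000708039 ≈ -1.1800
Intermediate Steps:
C(j) = -3 + 2*j/(407 + j) (C(j) = -3 + (j + j)/(j + 407) = -3 + (2*j)/(407 + j) = -3 + 2*j/(407 + j))
446054/(-378023) + C(-501)/(-353519) = 446054/(-378023) + ((-1221 - 1*(-501))/(407 - 501))/(-353519) = 446054*(-1/378023) + ((-1221 + 501)/(-94))*(-1/353519) = -446054/378023 - 1/94*(-720)*(-1/353519) = -446054/378023 + (360/47)*(-1/353519) = -446054/378023 - 360/16615393 = -7411498597502/6281000708039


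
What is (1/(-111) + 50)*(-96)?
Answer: -177568/37 ≈ -4799.1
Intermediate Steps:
(1/(-111) + 50)*(-96) = (-1/111 + 50)*(-96) = (5549/111)*(-96) = -177568/37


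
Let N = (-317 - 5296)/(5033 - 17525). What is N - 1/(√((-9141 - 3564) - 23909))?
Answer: 1871/4164 + I*√36614/36614 ≈ 0.44933 + 0.0052261*I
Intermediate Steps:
N = 1871/4164 (N = -5613/(-12492) = -5613*(-1/12492) = 1871/4164 ≈ 0.44933)
N - 1/(√((-9141 - 3564) - 23909)) = 1871/4164 - 1/(√((-9141 - 3564) - 23909)) = 1871/4164 - 1/(√(-12705 - 23909)) = 1871/4164 - 1/(√(-36614)) = 1871/4164 - 1/(I*√36614) = 1871/4164 - (-1)*I*√36614/36614 = 1871/4164 + I*√36614/36614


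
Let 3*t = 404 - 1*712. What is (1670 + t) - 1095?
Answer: 1417/3 ≈ 472.33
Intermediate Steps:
t = -308/3 (t = (404 - 1*712)/3 = (404 - 712)/3 = (⅓)*(-308) = -308/3 ≈ -102.67)
(1670 + t) - 1095 = (1670 - 308/3) - 1095 = 4702/3 - 1095 = 1417/3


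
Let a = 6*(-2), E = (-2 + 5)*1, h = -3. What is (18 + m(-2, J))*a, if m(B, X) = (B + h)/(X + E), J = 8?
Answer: -2316/11 ≈ -210.55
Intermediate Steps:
E = 3 (E = 3*1 = 3)
m(B, X) = (-3 + B)/(3 + X) (m(B, X) = (B - 3)/(X + 3) = (-3 + B)/(3 + X))
a = -12
(18 + m(-2, J))*a = (18 + (-3 - 2)/(3 + 8))*(-12) = (18 - 5/11)*(-12) = (193/11)*(-12) = -2316/11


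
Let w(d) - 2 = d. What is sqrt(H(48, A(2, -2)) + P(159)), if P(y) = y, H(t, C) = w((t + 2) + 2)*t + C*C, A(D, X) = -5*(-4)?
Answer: sqrt(3151) ≈ 56.134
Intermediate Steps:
w(d) = 2 + d
A(D, X) = 20
H(t, C) = C**2 + t*(6 + t) (H(t, C) = (2 + ((t + 2) + 2))*t + C*C = (2 + ((2 + t) + 2))*t + C**2 = (2 + (4 + t))*t + C**2 = (6 + t)*t + C**2 = t*(6 + t) + C**2 = C**2 + t*(6 + t))
sqrt(H(48, A(2, -2)) + P(159)) = sqrt((20**2 + 48*(6 + 48)) + 159) = sqrt((400 + 48*54) + 159) = sqrt((400 + 2592) + 159) = sqrt(2992 + 159) = sqrt(3151)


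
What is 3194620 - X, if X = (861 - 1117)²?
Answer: 3129084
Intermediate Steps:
X = 65536 (X = (-256)² = 65536)
3194620 - X = 3194620 - 1*65536 = 3194620 - 65536 = 3129084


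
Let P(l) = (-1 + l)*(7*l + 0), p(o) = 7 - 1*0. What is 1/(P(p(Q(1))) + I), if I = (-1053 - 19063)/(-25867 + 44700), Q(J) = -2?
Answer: 18833/5516786 ≈ 0.0034138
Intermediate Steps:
p(o) = 7 (p(o) = 7 + 0 = 7)
P(l) = 7*l*(-1 + l) (P(l) = (-1 + l)*(7*l) = 7*l*(-1 + l))
I = -20116/18833 ≈ -1.0681
1/(P(p(Q(1))) + I) = 1/(7*7*(-1 + 7) - 20116/18833) = 1/(7*7*6 - 20116/18833) = 1/(294 - 20116/18833) = 1/(5516786/18833) = 18833/5516786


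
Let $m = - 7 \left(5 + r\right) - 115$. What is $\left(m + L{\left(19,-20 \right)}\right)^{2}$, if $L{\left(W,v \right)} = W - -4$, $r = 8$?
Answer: $33489$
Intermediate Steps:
$L{\left(W,v \right)} = 4 + W$ ($L{\left(W,v \right)} = W + 4 = 4 + W$)
$m = -206$ ($m = - 7 \left(5 + 8\right) - 115 = \left(-7\right) 13 - 115 = -91 - 115 = -206$)
$\left(m + L{\left(19,-20 \right)}\right)^{2} = \left(-206 + \left(4 + 19\right)\right)^{2} = \left(-206 + 23\right)^{2} = \left(-183\right)^{2} = 33489$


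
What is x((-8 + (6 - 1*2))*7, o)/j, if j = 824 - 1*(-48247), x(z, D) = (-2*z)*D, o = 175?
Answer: 9800/49071 ≈ 0.19971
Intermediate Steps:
x(z, D) = -2*D*z
j = 49071 (j = 824 + 48247 = 49071)
x((-8 + (6 - 1*2))*7, o)/j = -2*175*(-8 + (6 - 1*2))*7/49071 = -2*175*(-8 + (6 - 2))*7*(1/49071) = -2*175*(-8 + 4)*7*(1/49071) = -2*175*(-4*7)*(1/49071) = -2*175*(-28)*(1/49071) = 9800*(1/49071) = 9800/49071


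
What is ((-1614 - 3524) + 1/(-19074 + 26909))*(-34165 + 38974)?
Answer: -193592205261/7835 ≈ -2.4709e+7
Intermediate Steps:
((-1614 - 3524) + 1/(-19074 + 26909))*(-34165 + 38974) = (-5138 + 1/7835)*4809 = -40256229/7835*4809 = -193592205261/7835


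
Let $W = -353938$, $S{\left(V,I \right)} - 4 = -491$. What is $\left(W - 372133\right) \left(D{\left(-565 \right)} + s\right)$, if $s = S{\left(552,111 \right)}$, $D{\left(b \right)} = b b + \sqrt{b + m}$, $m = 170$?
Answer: $-231426418398 - 726071 i \sqrt{395} \approx -2.3143 \cdot 10^{11} - 1.443 \cdot 10^{7} i$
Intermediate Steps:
$S{\left(V,I \right)} = -487$ ($S{\left(V,I \right)} = 4 - 491 = -487$)
$D{\left(b \right)} = b^{2} + \sqrt{170 + b}$ ($D{\left(b \right)} = b b + \sqrt{b + 170} = b^{2} + \sqrt{170 + b}$)
$s = -487$
$\left(W - 372133\right) \left(D{\left(-565 \right)} + s\right) = \left(-353938 - 372133\right) \left(\left(\left(-565\right)^{2} + \sqrt{170 - 565}\right) - 487\right) = - 726071 \left(\left(319225 + \sqrt{-395}\right) - 487\right) = - 726071 \left(\left(319225 + i \sqrt{395}\right) - 487\right) = - 726071 \left(318738 + i \sqrt{395}\right) = -231426418398 - 726071 i \sqrt{395}$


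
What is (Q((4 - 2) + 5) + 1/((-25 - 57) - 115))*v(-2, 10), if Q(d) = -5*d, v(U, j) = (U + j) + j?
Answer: -124128/197 ≈ -630.09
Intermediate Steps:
v(U, j) = U + 2*j
(Q((4 - 2) + 5) + 1/((-25 - 57) - 115))*v(-2, 10) = (-5*((4 - 2) + 5) + 1/((-25 - 57) - 115))*(-2 + 2*10) = (-5*(2 + 5) + 1/(-82 - 115))*(-2 + 20) = (-5*7 + 1/(-197))*18 = (-35 - 1/197)*18 = -6896/197*18 = -124128/197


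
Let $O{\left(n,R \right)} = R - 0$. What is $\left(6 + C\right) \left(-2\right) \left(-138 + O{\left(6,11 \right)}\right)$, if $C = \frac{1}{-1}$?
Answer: $1270$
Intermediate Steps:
$O{\left(n,R \right)} = R$ ($O{\left(n,R \right)} = R + 0 = R$)
$C = -1$
$\left(6 + C\right) \left(-2\right) \left(-138 + O{\left(6,11 \right)}\right) = \left(6 - 1\right) \left(-2\right) \left(-138 + 11\right) = 5 \left(-2\right) \left(-127\right) = \left(-10\right) \left(-127\right) = 1270$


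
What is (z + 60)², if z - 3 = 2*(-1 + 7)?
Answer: 5625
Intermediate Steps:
z = 15 (z = 3 + 2*(-1 + 7) = 3 + 2*6 = 3 + 12 = 15)
(z + 60)² = (15 + 60)² = 75² = 5625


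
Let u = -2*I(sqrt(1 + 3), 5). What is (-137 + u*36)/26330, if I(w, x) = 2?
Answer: -281/26330 ≈ -0.010672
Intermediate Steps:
u = -4 (u = -2*2 = -4)
(-137 + u*36)/26330 = (-137 - 4*36)/26330 = (-137 - 144)*(1/26330) = -281*1/26330 = -281/26330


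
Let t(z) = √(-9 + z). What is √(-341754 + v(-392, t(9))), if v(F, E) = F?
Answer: I*√342146 ≈ 584.93*I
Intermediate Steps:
√(-341754 + v(-392, t(9))) = √(-341754 - 392) = √(-342146) = I*√342146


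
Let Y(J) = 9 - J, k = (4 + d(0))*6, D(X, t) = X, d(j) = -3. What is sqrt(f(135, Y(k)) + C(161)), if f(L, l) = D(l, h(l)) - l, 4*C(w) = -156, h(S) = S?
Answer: I*sqrt(39) ≈ 6.245*I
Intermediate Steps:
C(w) = -39 (C(w) = (1/4)*(-156) = -39)
k = 6 (k = (4 - 3)*6 = 1*6 = 6)
f(L, l) = 0 (f(L, l) = l - l = 0)
sqrt(f(135, Y(k)) + C(161)) = sqrt(0 - 39) = sqrt(-39) = I*sqrt(39)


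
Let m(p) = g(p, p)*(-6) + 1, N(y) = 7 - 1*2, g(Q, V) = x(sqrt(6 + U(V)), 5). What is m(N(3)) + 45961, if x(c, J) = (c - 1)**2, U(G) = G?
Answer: 45890 + 12*sqrt(11) ≈ 45930.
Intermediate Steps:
x(c, J) = (-1 + c)**2
g(Q, V) = (-1 + sqrt(6 + V))**2
N(y) = 5 (N(y) = 7 - 2 = 5)
m(p) = 1 - 6*(-1 + sqrt(6 + p))**2 (m(p) = (-1 + sqrt(6 + p))**2*(-6) + 1 = -6*(-1 + sqrt(6 + p))**2 + 1 = 1 - 6*(-1 + sqrt(6 + p))**2)
m(N(3)) + 45961 = (1 - 6*(-1 + sqrt(6 + 5))**2) + 45961 = (1 - 6*(-1 + sqrt(11))**2) + 45961 = 45962 - 6*(-1 + sqrt(11))**2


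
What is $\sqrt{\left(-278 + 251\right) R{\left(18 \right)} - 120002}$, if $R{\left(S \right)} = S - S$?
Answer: $i \sqrt{120002} \approx 346.41 i$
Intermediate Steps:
$R{\left(S \right)} = 0$
$\sqrt{\left(-278 + 251\right) R{\left(18 \right)} - 120002} = \sqrt{\left(-278 + 251\right) 0 - 120002} = \sqrt{\left(-27\right) 0 - 120002} = \sqrt{0 - 120002} = \sqrt{-120002} = i \sqrt{120002}$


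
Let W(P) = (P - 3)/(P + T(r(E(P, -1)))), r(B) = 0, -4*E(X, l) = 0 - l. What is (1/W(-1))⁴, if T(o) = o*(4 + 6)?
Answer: 1/256 ≈ 0.0039063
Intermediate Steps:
E(X, l) = l/4 (E(X, l) = -(0 - l)/4 = -(-1)*l/4 = l/4)
T(o) = 10*o (T(o) = o*10 = 10*o)
W(P) = (-3 + P)/P (W(P) = (P - 3)/(P + 10*0) = (-3 + P)/(P + 0) = (-3 + P)/P)
(1/W(-1))⁴ = (1/((-3 - 1)/(-1)))⁴ = (1/(-1*(-4)))⁴ = (1/4)⁴ = (1*(¼))⁴ = (¼)⁴ = 1/256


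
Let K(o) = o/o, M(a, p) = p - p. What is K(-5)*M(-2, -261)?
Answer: 0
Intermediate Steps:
M(a, p) = 0
K(o) = 1
K(-5)*M(-2, -261) = 1*0 = 0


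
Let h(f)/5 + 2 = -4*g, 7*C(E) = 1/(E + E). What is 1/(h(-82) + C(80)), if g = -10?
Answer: 1120/212801 ≈ 0.0052631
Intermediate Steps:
C(E) = 1/(14*E) (C(E) = 1/(7*(E + E)) = 1/(7*((2*E))) = (1/(2*E))/7 = 1/(14*E))
h(f) = 190 (h(f) = -10 + 5*(-4*(-10)) = -10 + 5*40 = -10 + 200 = 190)
1/(h(-82) + C(80)) = 1/(190 + (1/14)/80) = 1/(190 + (1/14)*(1/80)) = 1/(190 + 1/1120) = 1/(212801/1120) = 1120/212801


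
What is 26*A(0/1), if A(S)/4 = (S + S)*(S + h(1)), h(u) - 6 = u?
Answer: 0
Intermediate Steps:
h(u) = 6 + u
A(S) = 8*S*(7 + S) (A(S) = 4*((S + S)*(S + (6 + 1))) = 4*((2*S)*(S + 7)) = 4*((2*S)*(7 + S)) = 4*(2*S*(7 + S)) = 8*S*(7 + S))
26*A(0/1) = 26*(8*(0/1)*(7 + 0/1)) = 26*(8*(0*1)*(7 + 0*1)) = 26*(8*0*(7 + 0)) = 26*(8*0*7) = 26*0 = 0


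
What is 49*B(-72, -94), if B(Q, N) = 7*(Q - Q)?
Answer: 0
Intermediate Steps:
B(Q, N) = 0 (B(Q, N) = 7*0 = 0)
49*B(-72, -94) = 49*0 = 0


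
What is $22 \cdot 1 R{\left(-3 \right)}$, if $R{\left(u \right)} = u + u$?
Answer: $-132$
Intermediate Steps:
$R{\left(u \right)} = 2 u$
$22 \cdot 1 R{\left(-3 \right)} = 22 \cdot 1 \cdot 2 \left(-3\right) = 22 \left(-6\right) = -132$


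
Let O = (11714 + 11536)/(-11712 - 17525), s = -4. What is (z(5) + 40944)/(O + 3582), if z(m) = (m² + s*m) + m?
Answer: 598686049/52351842 ≈ 11.436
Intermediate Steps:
O = -23250/29237 (O = 23250/(-29237) = 23250*(-1/29237) = -23250/29237 ≈ -0.79523)
z(m) = m² - 3*m (z(m) = (m² - 4*m) + m = m² - 3*m)
(z(5) + 40944)/(O + 3582) = (5*(-3 + 5) + 40944)/(-23250/29237 + 3582) = (5*2 + 40944)/(104703684/29237) = (10 + 40944)*(29237/104703684) = 40954*(29237/104703684) = 598686049/52351842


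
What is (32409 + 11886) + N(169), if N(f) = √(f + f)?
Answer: 44295 + 13*√2 ≈ 44313.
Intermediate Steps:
N(f) = √2*√f (N(f) = √(2*f) = √2*√f)
(32409 + 11886) + N(169) = (32409 + 11886) + √2*√169 = 44295 + √2*13 = 44295 + 13*√2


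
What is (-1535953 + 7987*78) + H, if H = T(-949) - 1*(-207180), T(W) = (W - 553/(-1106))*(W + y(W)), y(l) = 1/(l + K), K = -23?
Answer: 377797885/1944 ≈ 1.9434e+5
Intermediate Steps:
y(l) = 1/(-23 + l) (y(l) = 1/(l - 23) = 1/(-23 + l))
T(W) = (1/2 + W)*(W + 1/(-23 + W)) (T(W) = (W - 553/(-1106))*(W + 1/(-23 + W)) = (W - 553*(-1/1106))*(W + 1/(-23 + W)) = (W + 1/2)*(W + 1/(-23 + W)) = (1/2 + W)*(W + 1/(-23 + W)))
H = 2152605733/1944 (H = (1 - 45*(-949)**2 - 21*(-949) + 2*(-949)**3)/(2*(-23 - 949)) - 1*(-207180) = (1/2)*(1 - 45*900601 + 19929 + 2*(-854670349))/(-972) + 207180 = (1/2)*(-1/972)*(1 - 40527045 + 19929 - 1709340698) + 207180 = (1/2)*(-1/972)*(-1749847813) + 207180 = 1749847813/1944 + 207180 = 2152605733/1944 ≈ 1.1073e+6)
(-1535953 + 7987*78) + H = (-1535953 + 7987*78) + 2152605733/1944 = (-1535953 + 622986) + 2152605733/1944 = -912967 + 2152605733/1944 = 377797885/1944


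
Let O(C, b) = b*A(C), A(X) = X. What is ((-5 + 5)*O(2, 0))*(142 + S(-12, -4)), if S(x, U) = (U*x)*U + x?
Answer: 0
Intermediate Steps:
S(x, U) = x + x*U² (S(x, U) = x*U² + x = x + x*U²)
O(C, b) = C*b (O(C, b) = b*C = C*b)
((-5 + 5)*O(2, 0))*(142 + S(-12, -4)) = ((-5 + 5)*(2*0))*(142 - 12*(1 + (-4)²)) = (0*0)*(142 - 12*(1 + 16)) = 0*(142 - 12*17) = 0*(142 - 204) = 0*(-62) = 0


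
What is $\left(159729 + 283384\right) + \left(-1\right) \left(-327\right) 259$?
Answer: $527806$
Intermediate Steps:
$\left(159729 + 283384\right) + \left(-1\right) \left(-327\right) 259 = 443113 + 327 \cdot 259 = 443113 + 84693 = 527806$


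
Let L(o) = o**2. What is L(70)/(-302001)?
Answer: -700/43143 ≈ -0.016225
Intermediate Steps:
L(70)/(-302001) = 70**2/(-302001) = 4900*(-1/302001) = -700/43143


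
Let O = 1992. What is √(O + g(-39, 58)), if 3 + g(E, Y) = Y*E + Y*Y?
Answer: √3091 ≈ 55.597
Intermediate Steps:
g(E, Y) = -3 + Y² + E*Y (g(E, Y) = -3 + (Y*E + Y*Y) = -3 + (E*Y + Y²) = -3 + (Y² + E*Y) = -3 + Y² + E*Y)
√(O + g(-39, 58)) = √(1992 + (-3 + 58² - 39*58)) = √(1992 + (-3 + 3364 - 2262)) = √(1992 + 1099) = √3091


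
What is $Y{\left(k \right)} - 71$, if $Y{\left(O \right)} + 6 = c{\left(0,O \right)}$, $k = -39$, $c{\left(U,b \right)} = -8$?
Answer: $-85$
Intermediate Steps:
$Y{\left(O \right)} = -14$ ($Y{\left(O \right)} = -6 - 8 = -14$)
$Y{\left(k \right)} - 71 = -14 - 71 = -85$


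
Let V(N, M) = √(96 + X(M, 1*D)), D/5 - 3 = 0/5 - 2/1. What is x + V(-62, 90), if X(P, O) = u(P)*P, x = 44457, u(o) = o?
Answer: 44457 + 2*√2049 ≈ 44548.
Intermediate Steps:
D = 5 (D = 15 + 5*(0/5 - 2/1) = 15 + 5*(0*(⅕) - 2*1) = 15 + 5*(0 - 2) = 15 + 5*(-2) = 15 - 10 = 5)
X(P, O) = P² (X(P, O) = P*P = P²)
V(N, M) = √(96 + M²)
x + V(-62, 90) = 44457 + √(96 + 90²) = 44457 + √(96 + 8100) = 44457 + √8196 = 44457 + 2*√2049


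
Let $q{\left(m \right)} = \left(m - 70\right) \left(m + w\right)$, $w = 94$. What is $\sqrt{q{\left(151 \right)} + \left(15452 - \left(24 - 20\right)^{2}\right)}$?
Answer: $\sqrt{35281} \approx 187.83$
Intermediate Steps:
$q{\left(m \right)} = \left(-70 + m\right) \left(94 + m\right)$ ($q{\left(m \right)} = \left(m - 70\right) \left(m + 94\right) = \left(-70 + m\right) \left(94 + m\right)$)
$\sqrt{q{\left(151 \right)} + \left(15452 - \left(24 - 20\right)^{2}\right)} = \sqrt{\left(-6580 + 151^{2} + 24 \cdot 151\right) + \left(15452 - \left(24 - 20\right)^{2}\right)} = \sqrt{\left(-6580 + 22801 + 3624\right) + \left(15452 - 4^{2}\right)} = \sqrt{19845 + \left(15452 - 16\right)} = \sqrt{19845 + 15436} = \sqrt{35281}$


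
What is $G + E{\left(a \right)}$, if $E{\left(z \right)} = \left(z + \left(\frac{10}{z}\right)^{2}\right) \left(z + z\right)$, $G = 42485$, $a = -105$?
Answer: $\frac{1355195}{21} \approx 64533.0$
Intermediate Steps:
$E{\left(z \right)} = 2 z \left(z + \frac{100}{z^{2}}\right)$ ($E{\left(z \right)} = \left(z + \frac{100}{z^{2}}\right) 2 z = 2 z \left(z + \frac{100}{z^{2}}\right)$)
$G + E{\left(a \right)} = 42485 + \frac{2 \left(100 + \left(-105\right)^{3}\right)}{-105} = 42485 + 2 \left(- \frac{1}{105}\right) \left(100 - 1157625\right) = 42485 + 2 \left(- \frac{1}{105}\right) \left(-1157525\right) = 42485 + \frac{463010}{21} = \frac{1355195}{21}$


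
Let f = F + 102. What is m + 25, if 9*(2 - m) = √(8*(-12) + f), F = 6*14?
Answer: 27 - √10/3 ≈ 25.946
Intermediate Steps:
F = 84
f = 186 (f = 84 + 102 = 186)
m = 2 - √10/3 (m = 2 - √(8*(-12) + 186)/9 = 2 - √(-96 + 186)/9 = 2 - √10/3 ≈ 0.94591)
m + 25 = (2 - √10/3) + 25 = 27 - √10/3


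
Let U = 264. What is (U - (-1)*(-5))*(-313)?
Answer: -81067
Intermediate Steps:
(U - (-1)*(-5))*(-313) = (264 - (-1)*(-5))*(-313) = (264 - 1*5)*(-313) = (264 - 5)*(-313) = 259*(-313) = -81067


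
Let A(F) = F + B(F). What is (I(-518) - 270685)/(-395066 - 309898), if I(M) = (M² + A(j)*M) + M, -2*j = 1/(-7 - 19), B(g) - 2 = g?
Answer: 25577/4582266 ≈ 0.0055817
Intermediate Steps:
B(g) = 2 + g
j = 1/52 (j = -1/(2*(-7 - 19)) = -½/(-26) = -½*(-1/26) = 1/52 ≈ 0.019231)
A(F) = 2 + 2*F (A(F) = F + (2 + F) = 2 + 2*F)
I(M) = M² + 79*M/26 (I(M) = (M² + (2 + 2*(1/52))*M) + M = (M² + (2 + 1/26)*M) + M = (M² + 53*M/26) + M = M² + 79*M/26)
(I(-518) - 270685)/(-395066 - 309898) = ((1/26)*(-518)*(79 + 26*(-518)) - 270685)/(-395066 - 309898) = ((1/26)*(-518)*(79 - 13468) - 270685)/(-704964) = ((1/26)*(-518)*(-13389) - 270685)*(-1/704964) = (3467751/13 - 270685)*(-1/704964) = -51154/13*(-1/704964) = 25577/4582266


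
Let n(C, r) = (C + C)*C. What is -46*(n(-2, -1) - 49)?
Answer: 1886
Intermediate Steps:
n(C, r) = 2*C² (n(C, r) = (2*C)*C = 2*C²)
-46*(n(-2, -1) - 49) = -46*(2*(-2)² - 49) = -46*(2*4 - 49) = -46*(8 - 49) = -46*(-41) = 1886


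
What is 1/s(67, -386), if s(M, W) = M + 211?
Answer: 1/278 ≈ 0.0035971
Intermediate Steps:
s(M, W) = 211 + M
1/s(67, -386) = 1/(211 + 67) = 1/278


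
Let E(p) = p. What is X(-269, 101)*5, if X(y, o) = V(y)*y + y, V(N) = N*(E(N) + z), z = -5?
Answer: -99135915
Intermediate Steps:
V(N) = N*(-5 + N) (V(N) = N*(N - 5) = N*(-5 + N))
X(y, o) = y + y²*(-5 + y) (X(y, o) = (y*(-5 + y))*y + y = y²*(-5 + y) + y = y + y²*(-5 + y))
X(-269, 101)*5 = -269*(1 - 269*(-5 - 269))*5 = -269*(1 - 269*(-274))*5 = -269*(1 + 73706)*5 = -269*73707*5 = -19827183*5 = -99135915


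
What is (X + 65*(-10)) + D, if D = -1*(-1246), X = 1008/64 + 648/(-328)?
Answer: 100003/164 ≈ 609.77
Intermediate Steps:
X = 2259/164 (X = 1008*(1/64) + 648*(-1/328) = 63/4 - 81/41 = 2259/164 ≈ 13.774)
D = 1246
(X + 65*(-10)) + D = (2259/164 + 65*(-10)) + 1246 = (2259/164 - 650) + 1246 = -104341/164 + 1246 = 100003/164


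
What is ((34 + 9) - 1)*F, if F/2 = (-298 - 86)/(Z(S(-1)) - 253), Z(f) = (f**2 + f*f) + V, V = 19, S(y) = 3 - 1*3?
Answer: 1792/13 ≈ 137.85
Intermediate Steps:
S(y) = 0 (S(y) = 3 - 3 = 0)
Z(f) = 19 + 2*f**2 (Z(f) = (f**2 + f*f) + 19 = (f**2 + f**2) + 19 = 2*f**2 + 19 = 19 + 2*f**2)
F = 128/39 (F = 2*((-298 - 86)/((19 + 2*0**2) - 253)) = 2*(-384/((19 + 2*0) - 253)) = 2*(-384/((19 + 0) - 253)) = 2*(-384/(19 - 253)) = 2*(-384/(-234)) = 2*(-384*(-1/234)) = 2*(64/39) = 128/39 ≈ 3.2821)
((34 + 9) - 1)*F = ((34 + 9) - 1)*(128/39) = (43 - 1)*(128/39) = 42*(128/39) = 1792/13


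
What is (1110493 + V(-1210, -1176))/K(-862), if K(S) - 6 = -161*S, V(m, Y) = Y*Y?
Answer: 2493469/138788 ≈ 17.966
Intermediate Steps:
V(m, Y) = Y²
K(S) = 6 - 161*S
(1110493 + V(-1210, -1176))/K(-862) = (1110493 + (-1176)²)/(6 - 161*(-862)) = (1110493 + 1382976)/(6 + 138782) = 2493469/138788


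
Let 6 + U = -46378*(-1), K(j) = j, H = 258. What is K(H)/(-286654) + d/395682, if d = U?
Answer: 3297658333/28355957007 ≈ 0.11630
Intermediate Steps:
U = 46372 (U = -6 - 46378*(-1) = -6 + 46378 = 46372)
d = 46372
K(H)/(-286654) + d/395682 = 258/(-286654) + 46372/395682 = 258*(-1/286654) + 46372*(1/395682) = -129/143327 + 23186/197841 = 3297658333/28355957007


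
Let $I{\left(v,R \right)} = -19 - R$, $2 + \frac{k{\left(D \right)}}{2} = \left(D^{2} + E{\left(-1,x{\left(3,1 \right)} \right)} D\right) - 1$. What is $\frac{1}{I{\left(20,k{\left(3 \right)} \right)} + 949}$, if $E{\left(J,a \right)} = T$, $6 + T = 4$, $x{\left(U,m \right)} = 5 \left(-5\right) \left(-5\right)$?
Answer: $\frac{1}{930} \approx 0.0010753$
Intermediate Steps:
$x{\left(U,m \right)} = 125$ ($x{\left(U,m \right)} = \left(-25\right) \left(-5\right) = 125$)
$T = -2$ ($T = -6 + 4 = -2$)
$E{\left(J,a \right)} = -2$
$k{\left(D \right)} = -6 - 4 D + 2 D^{2}$ ($k{\left(D \right)} = -4 + 2 \left(\left(D^{2} - 2 D\right) - 1\right) = -4 + 2 \left(-1 + D^{2} - 2 D\right) = -4 - \left(2 - 2 D^{2} + 4 D\right) = -6 - 4 D + 2 D^{2}$)
$\frac{1}{I{\left(20,k{\left(3 \right)} \right)} + 949} = \frac{1}{\left(-19 - \left(-6 - 12 + 2 \cdot 3^{2}\right)\right) + 949} = \frac{1}{\left(-19 - \left(-6 - 12 + 2 \cdot 9\right)\right) + 949} = \frac{1}{\left(-19 - \left(-6 - 12 + 18\right)\right) + 949} = \frac{1}{\left(-19 - 0\right) + 949} = \frac{1}{\left(-19 + 0\right) + 949} = \frac{1}{-19 + 949} = \frac{1}{930}$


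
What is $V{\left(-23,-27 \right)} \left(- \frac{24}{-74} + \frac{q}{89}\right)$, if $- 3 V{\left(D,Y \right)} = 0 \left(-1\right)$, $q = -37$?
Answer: $0$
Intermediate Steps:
$V{\left(D,Y \right)} = 0$ ($V{\left(D,Y \right)} = - \frac{0 \left(-1\right)}{3} = \left(- \frac{1}{3}\right) 0 = 0$)
$V{\left(-23,-27 \right)} \left(- \frac{24}{-74} + \frac{q}{89}\right) = 0 \left(- \frac{24}{-74} - \frac{37}{89}\right) = 0 \left(\left(-24\right) \left(- \frac{1}{74}\right) - \frac{37}{89}\right) = 0 \left(\frac{12}{37} - \frac{37}{89}\right) = 0 \left(- \frac{301}{3293}\right) = 0$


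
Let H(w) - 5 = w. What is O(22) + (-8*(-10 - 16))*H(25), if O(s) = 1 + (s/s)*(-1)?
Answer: 6240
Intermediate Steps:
H(w) = 5 + w
O(s) = 0 (O(s) = 1 + 1*(-1) = 1 - 1 = 0)
O(22) + (-8*(-10 - 16))*H(25) = 0 + (-8*(-10 - 16))*(5 + 25) = 0 - 8*(-26)*30 = 0 + 208*30 = 0 + 6240 = 6240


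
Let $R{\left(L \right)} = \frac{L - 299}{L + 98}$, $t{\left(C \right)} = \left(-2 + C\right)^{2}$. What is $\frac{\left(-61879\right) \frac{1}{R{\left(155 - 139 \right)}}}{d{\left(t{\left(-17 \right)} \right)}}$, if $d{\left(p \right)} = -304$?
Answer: $- \frac{185637}{2264} \approx -81.995$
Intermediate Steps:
$R{\left(L \right)} = \frac{-299 + L}{98 + L}$
$\frac{\left(-61879\right) \frac{1}{R{\left(155 - 139 \right)}}}{d{\left(t{\left(-17 \right)} \right)}} = \frac{\left(-61879\right) \frac{1}{\frac{1}{98 + \left(155 - 139\right)} \left(-299 + \left(155 - 139\right)\right)}}{-304} = - \frac{61879}{\frac{1}{98 + \left(155 - 139\right)} \left(-299 + \left(155 - 139\right)\right)} \left(- \frac{1}{304}\right) = - \frac{61879}{\frac{1}{98 + 16} \left(-299 + 16\right)} \left(- \frac{1}{304}\right) = - \frac{61879}{\frac{1}{114} \left(-283\right)} \left(- \frac{1}{304}\right) = - \frac{61879}{- \frac{283}{114}} \left(- \frac{1}{304}\right) = \left(-61879\right) \left(- \frac{114}{283}\right) \left(- \frac{1}{304}\right) = \frac{7054206}{283} \left(- \frac{1}{304}\right) = - \frac{185637}{2264}$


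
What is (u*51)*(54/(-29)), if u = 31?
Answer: -85374/29 ≈ -2943.9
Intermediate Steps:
(u*51)*(54/(-29)) = (31*51)*(54/(-29)) = 1581*(54*(-1/29)) = 1581*(-54/29) = -85374/29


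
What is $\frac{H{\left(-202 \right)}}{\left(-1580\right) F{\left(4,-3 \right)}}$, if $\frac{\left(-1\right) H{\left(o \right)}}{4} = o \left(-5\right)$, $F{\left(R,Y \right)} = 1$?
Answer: $\frac{202}{79} \approx 2.557$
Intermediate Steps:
$H{\left(o \right)} = 20 o$ ($H{\left(o \right)} = - 4 o \left(-5\right) = - 4 \left(- 5 o\right) = 20 o$)
$\frac{H{\left(-202 \right)}}{\left(-1580\right) F{\left(4,-3 \right)}} = \frac{20 \left(-202\right)}{\left(-1580\right) 1} = - \frac{4040}{-1580} = \left(-4040\right) \left(- \frac{1}{1580}\right) = \frac{202}{79}$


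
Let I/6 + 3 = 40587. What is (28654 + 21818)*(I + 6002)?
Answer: 12593066832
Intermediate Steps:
I = 243504 (I = -18 + 6*40587 = -18 + 243522 = 243504)
(28654 + 21818)*(I + 6002) = (28654 + 21818)*(243504 + 6002) = 50472*249506 = 12593066832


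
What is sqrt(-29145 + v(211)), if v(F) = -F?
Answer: 2*I*sqrt(7339) ≈ 171.34*I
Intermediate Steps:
sqrt(-29145 + v(211)) = sqrt(-29145 - 1*211) = sqrt(-29145 - 211) = sqrt(-29356) = 2*I*sqrt(7339)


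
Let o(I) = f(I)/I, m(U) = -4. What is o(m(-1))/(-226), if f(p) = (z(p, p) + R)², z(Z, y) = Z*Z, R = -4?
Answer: 18/113 ≈ 0.15929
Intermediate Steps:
z(Z, y) = Z²
f(p) = (-4 + p²)² (f(p) = (p² - 4)² = (-4 + p²)²)
o(I) = (-4 + I²)²/I
o(m(-1))/(-226) = ((-4 + (-4)²)²/(-4))/(-226) = -(-4 + 16)²/4*(-1/226) = -¼*12²*(-1/226) = -¼*144*(-1/226) = -36*(-1/226) = 18/113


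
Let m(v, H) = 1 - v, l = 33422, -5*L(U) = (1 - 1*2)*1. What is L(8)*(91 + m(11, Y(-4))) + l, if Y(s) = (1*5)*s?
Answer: 167191/5 ≈ 33438.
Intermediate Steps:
L(U) = 1/5 (L(U) = -(1 - 1*2)/5 = -(1 - 2)/5 = -(-1)/5 = -1/5*(-1) = 1/5)
Y(s) = 5*s
L(8)*(91 + m(11, Y(-4))) + l = (91 + (1 - 1*11))/5 + 33422 = (91 + (1 - 11))/5 + 33422 = (91 - 10)/5 + 33422 = (1/5)*81 + 33422 = 81/5 + 33422 = 167191/5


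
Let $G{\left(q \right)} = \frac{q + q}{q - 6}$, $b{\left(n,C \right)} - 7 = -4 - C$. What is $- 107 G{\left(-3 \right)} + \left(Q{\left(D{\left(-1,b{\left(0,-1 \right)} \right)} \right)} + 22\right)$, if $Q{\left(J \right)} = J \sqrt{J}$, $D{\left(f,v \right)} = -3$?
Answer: $- \frac{148}{3} - 3 i \sqrt{3} \approx -49.333 - 5.1962 i$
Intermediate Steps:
$b{\left(n,C \right)} = 3 - C$ ($b{\left(n,C \right)} = 7 - \left(4 + C\right) = 3 - C$)
$Q{\left(J \right)} = J^{\frac{3}{2}}$
$G{\left(q \right)} = \frac{2 q}{-6 + q}$
$- 107 G{\left(-3 \right)} + \left(Q{\left(D{\left(-1,b{\left(0,-1 \right)} \right)} \right)} + 22\right) = - 107 \cdot 2 \left(-3\right) \frac{1}{-6 - 3} + \left(\left(-3\right)^{\frac{3}{2}} + 22\right) = - 107 \cdot 2 \left(-3\right) \frac{1}{-9} + \left(- 3 i \sqrt{3} + 22\right) = - 107 \cdot 2 \left(-3\right) \left(- \frac{1}{9}\right) + \left(22 - 3 i \sqrt{3}\right) = \left(-107\right) \frac{2}{3} + \left(22 - 3 i \sqrt{3}\right) = - \frac{214}{3} + \left(22 - 3 i \sqrt{3}\right) = - \frac{148}{3} - 3 i \sqrt{3}$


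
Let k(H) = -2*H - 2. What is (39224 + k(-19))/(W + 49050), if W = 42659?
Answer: 39260/91709 ≈ 0.42809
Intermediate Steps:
k(H) = -2 - 2*H
(39224 + k(-19))/(W + 49050) = (39224 + (-2 - 2*(-19)))/(42659 + 49050) = (39224 + (-2 + 38))/91709 = (39224 + 36)*(1/91709) = 39260*(1/91709) = 39260/91709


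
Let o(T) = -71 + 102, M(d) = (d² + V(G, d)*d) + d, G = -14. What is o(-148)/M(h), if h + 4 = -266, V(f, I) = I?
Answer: 31/145530 ≈ 0.00021301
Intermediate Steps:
h = -270 (h = -4 - 266 = -270)
M(d) = d + 2*d² (M(d) = (d² + d*d) + d = (d² + d²) + d = 2*d² + d = d + 2*d²)
o(T) = 31
o(-148)/M(h) = 31/((-270*(1 + 2*(-270)))) = 31/((-270*(1 - 540))) = 31/((-270*(-539))) = 31/145530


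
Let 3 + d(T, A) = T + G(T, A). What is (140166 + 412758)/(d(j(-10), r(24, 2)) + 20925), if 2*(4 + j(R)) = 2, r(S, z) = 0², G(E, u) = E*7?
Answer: 30718/1161 ≈ 26.458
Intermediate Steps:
G(E, u) = 7*E
r(S, z) = 0
j(R) = -3 (j(R) = -4 + (½)*2 = -4 + 1 = -3)
d(T, A) = -3 + 8*T (d(T, A) = -3 + (T + 7*T) = -3 + 8*T)
(140166 + 412758)/(d(j(-10), r(24, 2)) + 20925) = (140166 + 412758)/((-3 + 8*(-3)) + 20925) = 552924/((-3 - 24) + 20925) = 552924/(-27 + 20925) = 552924/20898 = 552924*(1/20898) = 30718/1161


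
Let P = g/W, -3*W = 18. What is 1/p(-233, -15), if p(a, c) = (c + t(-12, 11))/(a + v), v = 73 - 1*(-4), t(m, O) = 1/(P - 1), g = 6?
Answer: 312/31 ≈ 10.065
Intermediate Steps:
W = -6 (W = -⅓*18 = -6)
P = -1 (P = 6/(-6) = 6*(-⅙) = -1)
t(m, O) = -½ (t(m, O) = 1/(-1 - 1) = 1/(-2) = -½)
v = 77 (v = 73 + 4 = 77)
p(a, c) = (-½ + c)/(77 + a) (p(a, c) = (c - ½)/(a + 77) = (-½ + c)/(77 + a))
1/p(-233, -15) = 1/((-½ - 15)/(77 - 233)) = 1/(-31/2/(-156)) = 1/(-1/156*(-31/2)) = 1/(31/312) = 312/31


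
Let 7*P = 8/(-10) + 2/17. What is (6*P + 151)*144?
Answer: 12887568/595 ≈ 21660.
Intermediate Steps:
P = -58/595 (P = (8/(-10) + 2/17)/7 = (8*(-⅒) + 2*(1/17))/7 = (-⅘ + 2/17)/7 = (⅐)*(-58/85) = -58/595 ≈ -0.097479)
(6*P + 151)*144 = (6*(-58/595) + 151)*144 = (-348/595 + 151)*144 = (89497/595)*144 = 12887568/595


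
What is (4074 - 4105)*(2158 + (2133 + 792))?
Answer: -157573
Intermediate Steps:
(4074 - 4105)*(2158 + (2133 + 792)) = -31*(2158 + 2925) = -31*5083 = -157573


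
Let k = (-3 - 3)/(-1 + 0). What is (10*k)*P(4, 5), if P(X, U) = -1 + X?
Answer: 180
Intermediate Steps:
k = 6 (k = -6/(-1) = -6*(-1) = 6)
(10*k)*P(4, 5) = (10*6)*(-1 + 4) = 60*3 = 180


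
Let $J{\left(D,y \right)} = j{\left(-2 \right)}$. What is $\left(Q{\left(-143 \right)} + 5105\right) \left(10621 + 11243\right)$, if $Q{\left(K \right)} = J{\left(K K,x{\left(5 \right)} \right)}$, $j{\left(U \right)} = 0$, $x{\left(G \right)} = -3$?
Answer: $111615720$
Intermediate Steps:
$J{\left(D,y \right)} = 0$
$Q{\left(K \right)} = 0$
$\left(Q{\left(-143 \right)} + 5105\right) \left(10621 + 11243\right) = \left(0 + 5105\right) \left(10621 + 11243\right) = 5105 \cdot 21864 = 111615720$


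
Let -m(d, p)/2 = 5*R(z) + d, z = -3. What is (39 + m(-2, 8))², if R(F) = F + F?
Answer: 10609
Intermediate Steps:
R(F) = 2*F
m(d, p) = 60 - 2*d (m(d, p) = -2*(5*(2*(-3)) + d) = -2*(5*(-6) + d) = -2*(-30 + d) = 60 - 2*d)
(39 + m(-2, 8))² = (39 + (60 - 2*(-2)))² = (39 + (60 + 4))² = (39 + 64)² = 103² = 10609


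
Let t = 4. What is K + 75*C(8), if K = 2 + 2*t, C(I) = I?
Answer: 610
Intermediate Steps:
K = 10 (K = 2 + 2*4 = 2 + 8 = 10)
K + 75*C(8) = 10 + 75*8 = 10 + 600 = 610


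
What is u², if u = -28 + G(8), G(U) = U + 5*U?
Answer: 400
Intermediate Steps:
G(U) = 6*U
u = 20 (u = -28 + 6*8 = -28 + 48 = 20)
u² = 20² = 400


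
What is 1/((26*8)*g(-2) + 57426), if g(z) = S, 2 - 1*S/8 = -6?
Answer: 1/70738 ≈ 1.4137e-5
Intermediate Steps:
S = 64 (S = 16 - 8*(-6) = 16 + 48 = 64)
g(z) = 64
1/((26*8)*g(-2) + 57426) = 1/((26*8)*64 + 57426) = 1/(208*64 + 57426) = 1/(13312 + 57426) = 1/70738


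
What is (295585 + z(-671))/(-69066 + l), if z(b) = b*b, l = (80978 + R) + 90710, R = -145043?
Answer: -745826/42421 ≈ -17.582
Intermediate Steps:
l = 26645 (l = (80978 - 145043) + 90710 = -64065 + 90710 = 26645)
z(b) = b**2
(295585 + z(-671))/(-69066 + l) = (295585 + (-671)**2)/(-69066 + 26645) = (295585 + 450241)/(-42421) = 745826*(-1/42421) = -745826/42421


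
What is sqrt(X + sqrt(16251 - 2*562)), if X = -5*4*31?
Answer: sqrt(-620 + sqrt(15127)) ≈ 22.294*I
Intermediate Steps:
X = -620 (X = -20*31 = -620)
sqrt(X + sqrt(16251 - 2*562)) = sqrt(-620 + sqrt(16251 - 2*562)) = sqrt(-620 + sqrt(16251 - 1124)) = sqrt(-620 + sqrt(15127))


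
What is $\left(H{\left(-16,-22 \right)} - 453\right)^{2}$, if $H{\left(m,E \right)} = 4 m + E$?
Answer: $290521$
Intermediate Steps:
$H{\left(m,E \right)} = E + 4 m$
$\left(H{\left(-16,-22 \right)} - 453\right)^{2} = \left(\left(-22 + 4 \left(-16\right)\right) - 453\right)^{2} = \left(\left(-22 - 64\right) - 453\right)^{2} = \left(-86 - 453\right)^{2} = \left(-539\right)^{2} = 290521$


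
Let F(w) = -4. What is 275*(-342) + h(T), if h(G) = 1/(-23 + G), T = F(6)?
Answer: -2539351/27 ≈ -94050.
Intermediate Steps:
T = -4
275*(-342) + h(T) = 275*(-342) + 1/(-23 - 4) = -94050 + 1/(-27) = -94050 - 1/27 = -2539351/27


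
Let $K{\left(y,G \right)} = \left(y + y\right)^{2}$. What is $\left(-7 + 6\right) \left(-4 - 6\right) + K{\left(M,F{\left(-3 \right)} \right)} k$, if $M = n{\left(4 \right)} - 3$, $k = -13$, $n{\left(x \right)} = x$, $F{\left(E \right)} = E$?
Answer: $-42$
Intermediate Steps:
$M = 1$ ($M = 4 - 3 = 1$)
$K{\left(y,G \right)} = 4 y^{2}$ ($K{\left(y,G \right)} = \left(2 y\right)^{2} = 4 y^{2}$)
$\left(-7 + 6\right) \left(-4 - 6\right) + K{\left(M,F{\left(-3 \right)} \right)} k = \left(-7 + 6\right) \left(-4 - 6\right) + 4 \cdot 1^{2} \left(-13\right) = \left(-1\right) \left(-10\right) + 4 \cdot 1 \left(-13\right) = 10 + 4 \left(-13\right) = 10 - 52 = -42$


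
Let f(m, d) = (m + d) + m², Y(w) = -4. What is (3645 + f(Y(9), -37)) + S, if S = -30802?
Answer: -27182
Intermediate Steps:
f(m, d) = d + m + m² (f(m, d) = (d + m) + m² = d + m + m²)
(3645 + f(Y(9), -37)) + S = (3645 + (-37 - 4 + (-4)²)) - 30802 = (3645 + (-37 - 4 + 16)) - 30802 = (3645 - 25) - 30802 = 3620 - 30802 = -27182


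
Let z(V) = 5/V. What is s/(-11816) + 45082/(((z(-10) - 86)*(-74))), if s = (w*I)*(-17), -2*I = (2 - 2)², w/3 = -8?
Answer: 45082/6401 ≈ 7.0430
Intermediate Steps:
w = -24 (w = 3*(-8) = -24)
I = 0 (I = -(2 - 2)²/2 = -½*0² = -½*0 = 0)
s = 0 (s = -24*0*(-17) = 0*(-17) = 0)
s/(-11816) + 45082/(((z(-10) - 86)*(-74))) = 0/(-11816) + 45082/(((5/(-10) - 86)*(-74))) = 0*(-1/11816) + 45082/(((5*(-⅒) - 86)*(-74))) = 0 + 45082/(((-½ - 86)*(-74))) = 0 + 45082/((-173/2*(-74))) = 0 + 45082/6401 = 45082/6401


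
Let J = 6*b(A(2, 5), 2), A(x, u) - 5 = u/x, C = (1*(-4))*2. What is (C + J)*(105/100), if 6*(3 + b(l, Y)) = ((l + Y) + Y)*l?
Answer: 5061/80 ≈ 63.263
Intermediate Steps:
C = -8 (C = -4*2 = -8)
A(x, u) = 5 + u/x
b(l, Y) = -3 + l*(l + 2*Y)/6 (b(l, Y) = -3 + (((l + Y) + Y)*l)/6 = -3 + (((Y + l) + Y)*l)/6 = -3 + ((l + 2*Y)*l)/6 = -3 + (l*(l + 2*Y))/6 = -3 + l*(l + 2*Y)/6)
J = 273/4 (J = 6*(-3 + (5 + 5/2)²/6 + (⅓)*2*(5 + 5/2)) = 6*(-3 + (15/2)²/6 + (⅓)*2*(15/2)) = 6*(-3 + (⅙)*(225/4) + 5) = 6*(-3 + 75/8 + 5) = 6*(91/8) = 273/4 ≈ 68.250)
(C + J)*(105/100) = (-8 + 273/4)*(105/100) = 241*(105*(1/100))/4 = (241/4)*(21/20) = 5061/80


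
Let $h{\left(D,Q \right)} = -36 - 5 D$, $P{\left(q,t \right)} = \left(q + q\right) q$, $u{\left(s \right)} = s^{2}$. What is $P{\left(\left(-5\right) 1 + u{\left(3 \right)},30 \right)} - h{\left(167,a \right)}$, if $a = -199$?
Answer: $903$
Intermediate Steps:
$P{\left(q,t \right)} = 2 q^{2}$ ($P{\left(q,t \right)} = 2 q q = 2 q^{2}$)
$h{\left(D,Q \right)} = -36 - 5 D$
$P{\left(\left(-5\right) 1 + u{\left(3 \right)},30 \right)} - h{\left(167,a \right)} = 2 \left(\left(-5\right) 1 + 3^{2}\right)^{2} - \left(-36 - 835\right) = 2 \left(-5 + 9\right)^{2} - \left(-36 - 835\right) = 2 \cdot 4^{2} - -871 = 2 \cdot 16 + 871 = 32 + 871 = 903$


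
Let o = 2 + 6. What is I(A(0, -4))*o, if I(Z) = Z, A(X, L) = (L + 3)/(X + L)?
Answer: 2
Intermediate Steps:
A(X, L) = (3 + L)/(L + X)
o = 8
I(A(0, -4))*o = ((3 - 4)/(-4 + 0))*8 = (-1/(-4))*8 = -1/4*(-1)*8 = (1/4)*8 = 2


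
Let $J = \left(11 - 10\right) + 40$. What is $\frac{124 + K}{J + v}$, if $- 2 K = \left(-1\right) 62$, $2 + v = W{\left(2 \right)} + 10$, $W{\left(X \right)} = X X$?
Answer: $\frac{155}{53} \approx 2.9245$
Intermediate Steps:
$W{\left(X \right)} = X^{2}$
$v = 12$ ($v = -2 + \left(2^{2} + 10\right) = -2 + \left(4 + 10\right) = -2 + 14 = 12$)
$J = 41$ ($J = 1 + 40 = 41$)
$K = 31$ ($K = - \frac{\left(-1\right) 62}{2} = \left(- \frac{1}{2}\right) \left(-62\right) = 31$)
$\frac{124 + K}{J + v} = \frac{124 + 31}{41 + 12} = \frac{1}{53} \cdot 155 = \frac{155}{53}$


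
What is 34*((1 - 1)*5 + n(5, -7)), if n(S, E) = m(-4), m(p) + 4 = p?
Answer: -272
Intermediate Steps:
m(p) = -4 + p
n(S, E) = -8 (n(S, E) = -4 - 4 = -8)
34*((1 - 1)*5 + n(5, -7)) = 34*((1 - 1)*5 - 8) = 34*(0*5 - 8) = 34*(0 - 8) = 34*(-8) = -272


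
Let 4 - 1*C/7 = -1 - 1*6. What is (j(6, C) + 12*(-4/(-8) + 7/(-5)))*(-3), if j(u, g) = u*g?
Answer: -6768/5 ≈ -1353.6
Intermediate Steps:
C = 77 (C = 28 - 7*(-1 - 1*6) = 28 - 7*(-1 - 6) = 28 - 7*(-7) = 28 + 49 = 77)
j(u, g) = g*u
(j(6, C) + 12*(-4/(-8) + 7/(-5)))*(-3) = (77*6 + 12*(-4/(-8) + 7/(-5)))*(-3) = (462 + 12*(-4*(-1/8) + 7*(-1/5)))*(-3) = (462 + 12*(1/2 - 7/5))*(-3) = (462 + 12*(-9/10))*(-3) = (462 - 54/5)*(-3) = (2256/5)*(-3) = -6768/5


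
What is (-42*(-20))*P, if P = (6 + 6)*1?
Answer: 10080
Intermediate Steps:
P = 12 (P = 12*1 = 12)
(-42*(-20))*P = -42*(-20)*12 = 840*12 = 10080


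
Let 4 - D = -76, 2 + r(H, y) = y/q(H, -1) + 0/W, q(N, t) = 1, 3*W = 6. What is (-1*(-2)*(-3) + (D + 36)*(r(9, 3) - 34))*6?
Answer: -23004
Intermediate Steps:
W = 2 (W = (⅓)*6 = 2)
r(H, y) = -2 + y (r(H, y) = -2 + (y/1 + 0/2) = -2 + (y*1 + 0*(½)) = -2 + (y + 0) = -2 + y)
D = 80 (D = 4 - 1*(-76) = 4 + 76 = 80)
(-1*(-2)*(-3) + (D + 36)*(r(9, 3) - 34))*6 = (-1*(-2)*(-3) + (80 + 36)*((-2 + 3) - 34))*6 = (2*(-3) + 116*(1 - 34))*6 = (-6 + 116*(-33))*6 = (-6 - 3828)*6 = -3834*6 = -23004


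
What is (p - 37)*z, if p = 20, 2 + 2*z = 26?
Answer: -204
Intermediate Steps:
z = 12 (z = -1 + (½)*26 = -1 + 13 = 12)
(p - 37)*z = (20 - 37)*12 = -17*12 = -204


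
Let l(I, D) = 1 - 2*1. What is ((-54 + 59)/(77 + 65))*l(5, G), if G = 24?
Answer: -5/142 ≈ -0.035211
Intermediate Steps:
l(I, D) = -1 (l(I, D) = 1 - 2 = -1)
((-54 + 59)/(77 + 65))*l(5, G) = ((-54 + 59)/(77 + 65))*(-1) = (5/142)*(-1) = -5/142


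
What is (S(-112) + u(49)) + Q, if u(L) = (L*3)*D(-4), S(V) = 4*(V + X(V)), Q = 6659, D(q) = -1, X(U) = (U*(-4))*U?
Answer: -194640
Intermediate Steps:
X(U) = -4*U² (X(U) = (-4*U)*U = -4*U²)
S(V) = -16*V² + 4*V (S(V) = 4*(V - 4*V²) = -16*V² + 4*V)
u(L) = -3*L (u(L) = (L*3)*(-1) = (3*L)*(-1) = -3*L)
(S(-112) + u(49)) + Q = (4*(-112)*(1 - 4*(-112)) - 3*49) + 6659 = (4*(-112)*(1 + 448) - 147) + 6659 = (4*(-112)*449 - 147) + 6659 = (-201152 - 147) + 6659 = -201299 + 6659 = -194640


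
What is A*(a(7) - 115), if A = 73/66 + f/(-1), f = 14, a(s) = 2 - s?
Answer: 17020/11 ≈ 1547.3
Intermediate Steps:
A = -851/66 (A = 73/66 + 14/(-1) = 73*(1/66) + 14*(-1) = 73/66 - 14 = -851/66 ≈ -12.894)
A*(a(7) - 115) = -851*((2 - 1*7) - 115)/66 = -851*((2 - 7) - 115)/66 = -851*(-5 - 115)/66 = -851/66*(-120) = 17020/11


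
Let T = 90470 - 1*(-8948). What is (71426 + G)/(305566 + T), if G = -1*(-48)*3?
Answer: 35785/202492 ≈ 0.17672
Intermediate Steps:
G = 144 (G = 48*3 = 144)
T = 99418 (T = 90470 + 8948 = 99418)
(71426 + G)/(305566 + T) = (71426 + 144)/(305566 + 99418) = 71570/404984 = 71570*(1/404984) = 35785/202492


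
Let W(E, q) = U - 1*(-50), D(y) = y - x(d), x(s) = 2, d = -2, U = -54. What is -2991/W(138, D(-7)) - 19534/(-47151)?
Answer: 141106777/188604 ≈ 748.16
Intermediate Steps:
D(y) = -2 + y (D(y) = y - 1*2 = y - 2 = -2 + y)
W(E, q) = -4 (W(E, q) = -54 - 1*(-50) = -54 + 50 = -4)
-2991/W(138, D(-7)) - 19534/(-47151) = -2991/(-4) - 19534/(-47151) = -2991*(-1/4) - 19534*(-1/47151) = 2991/4 + 19534/47151 = 141106777/188604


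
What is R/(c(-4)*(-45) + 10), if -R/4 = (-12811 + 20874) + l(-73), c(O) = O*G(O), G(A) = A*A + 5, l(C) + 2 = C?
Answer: -15976/1895 ≈ -8.4306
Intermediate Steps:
l(C) = -2 + C
G(A) = 5 + A² (G(A) = A² + 5 = 5 + A²)
c(O) = O*(5 + O²)
R = -31952 (R = -4*((-12811 + 20874) + (-2 - 73)) = -4*(8063 - 75) = -4*7988 = -31952)
R/(c(-4)*(-45) + 10) = -31952/(-4*(5 + (-4)²)*(-45) + 10) = -31952/(-4*(5 + 16)*(-45) + 10) = -31952/(-4*21*(-45) + 10) = -31952/(-84*(-45) + 10) = -31952/(3780 + 10) = -31952/3790 = -31952*1/3790 = -15976/1895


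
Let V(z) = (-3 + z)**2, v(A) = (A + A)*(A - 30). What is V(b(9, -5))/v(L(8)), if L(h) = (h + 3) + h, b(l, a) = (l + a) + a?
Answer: -8/209 ≈ -0.038278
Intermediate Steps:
b(l, a) = l + 2*a (b(l, a) = (a + l) + a = l + 2*a)
L(h) = 3 + 2*h (L(h) = (3 + h) + h = 3 + 2*h)
v(A) = 2*A*(-30 + A) (v(A) = (2*A)*(-30 + A) = 2*A*(-30 + A))
V(b(9, -5))/v(L(8)) = (-3 + (9 + 2*(-5)))**2/((2*(3 + 2*8)*(-30 + (3 + 2*8)))) = (-3 + (9 - 10))**2/((2*(3 + 16)*(-30 + (3 + 16)))) = (-3 - 1)**2/((2*19*(-30 + 19))) = (-4)**2/((2*19*(-11))) = 16/(-418) = 16*(-1/418) = -8/209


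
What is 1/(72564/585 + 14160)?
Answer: 195/2785388 ≈ 7.0008e-5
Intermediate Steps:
1/(72564/585 + 14160) = 1/(72564*(1/585) + 14160) = 1/(24188/195 + 14160) = 1/(2785388/195) = 195/2785388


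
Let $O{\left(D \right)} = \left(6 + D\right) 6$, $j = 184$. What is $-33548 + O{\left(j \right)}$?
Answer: $-32408$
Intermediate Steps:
$O{\left(D \right)} = 36 + 6 D$
$-33548 + O{\left(j \right)} = -33548 + \left(36 + 6 \cdot 184\right) = -33548 + \left(36 + 1104\right) = -33548 + 1140 = -32408$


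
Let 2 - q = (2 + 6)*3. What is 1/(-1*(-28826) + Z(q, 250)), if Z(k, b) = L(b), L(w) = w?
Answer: 1/29076 ≈ 3.4393e-5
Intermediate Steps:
q = -22 (q = 2 - (2 + 6)*3 = 2 - 8*3 = 2 - 1*24 = 2 - 24 = -22)
Z(k, b) = b
1/(-1*(-28826) + Z(q, 250)) = 1/(-1*(-28826) + 250) = 1/(28826 + 250) = 1/29076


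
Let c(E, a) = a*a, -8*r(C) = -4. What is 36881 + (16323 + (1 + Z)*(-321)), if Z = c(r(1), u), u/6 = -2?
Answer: 6659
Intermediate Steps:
u = -12 (u = 6*(-2) = -12)
r(C) = 1/2 (r(C) = -1/8*(-4) = 1/2)
c(E, a) = a**2
Z = 144 (Z = (-12)**2 = 144)
36881 + (16323 + (1 + Z)*(-321)) = 36881 + (16323 + (1 + 144)*(-321)) = 36881 + (16323 + 145*(-321)) = 36881 + (16323 - 46545) = 36881 - 30222 = 6659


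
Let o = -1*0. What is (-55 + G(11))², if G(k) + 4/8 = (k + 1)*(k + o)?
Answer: 23409/4 ≈ 5852.3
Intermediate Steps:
o = 0
G(k) = -½ + k*(1 + k) (G(k) = -½ + (k + 1)*(k + 0) = -½ + (1 + k)*k = -½ + k*(1 + k))
(-55 + G(11))² = (-55 + (-½ + 11 + 11²))² = (-55 + (-½ + 11 + 121))² = (-55 + 263/2)² = (153/2)² = 23409/4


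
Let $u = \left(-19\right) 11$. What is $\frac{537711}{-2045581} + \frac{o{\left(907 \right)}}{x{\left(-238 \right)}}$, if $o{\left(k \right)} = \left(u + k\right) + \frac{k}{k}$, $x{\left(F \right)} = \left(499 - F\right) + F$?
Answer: $\frac{1161543330}{1020744919} \approx 1.1379$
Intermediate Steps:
$x{\left(F \right)} = 499$
$u = -209$
$o{\left(k \right)} = -208 + k$ ($o{\left(k \right)} = \left(-209 + k\right) + \frac{k}{k} = \left(-209 + k\right) + 1 = -208 + k$)
$\frac{537711}{-2045581} + \frac{o{\left(907 \right)}}{x{\left(-238 \right)}} = \frac{537711}{-2045581} + \frac{-208 + 907}{499} = 537711 \left(- \frac{1}{2045581}\right) + 699 \cdot \frac{1}{499} = - \frac{537711}{2045581} + \frac{699}{499} = \frac{1161543330}{1020744919}$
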